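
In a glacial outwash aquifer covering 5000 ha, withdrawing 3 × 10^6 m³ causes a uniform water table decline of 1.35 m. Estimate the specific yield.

Sy ≈ 0.044

A = 5000 ha = 5 × 10^7 m²
Sy = ΔV / (A × Δh) = 3 × 10^6 m³ / (5 × 10^7 m² × 1.35 m) = 0.04444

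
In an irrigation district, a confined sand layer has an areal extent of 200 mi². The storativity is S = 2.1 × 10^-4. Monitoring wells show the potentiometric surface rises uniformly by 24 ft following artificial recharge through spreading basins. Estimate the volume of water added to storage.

ΔV ≈ 7.96 × 10^5 m³

A = 200 mi² = 5.18 × 10^8 m²
Δh = 24 ft = 7.315 m
ΔV = S × A × Δh = 2.1 × 10^-4 × 5.18 × 10^8 m² × 7.315 m = 7.957 × 10^5 m³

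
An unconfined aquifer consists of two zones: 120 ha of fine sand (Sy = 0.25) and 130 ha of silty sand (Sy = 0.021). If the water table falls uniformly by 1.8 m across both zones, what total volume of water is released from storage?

ΔV ≈ 5.89 × 10^5 m³

A₁ = 120 ha = 1.2 × 10^6 m²; A₂ = 130 ha = 1.3 × 10^6 m²
ΔV₁ = 0.25 × 1.2 × 10^6 × 1.8 = 5.4 × 10^5 m³
ΔV₂ = 0.021 × 1.3 × 10^6 × 1.8 = 49140 m³
ΔV = ΔV₁ + ΔV₂ = 5.891 × 10^5 m³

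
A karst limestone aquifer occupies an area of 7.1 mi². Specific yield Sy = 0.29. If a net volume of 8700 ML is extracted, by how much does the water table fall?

Δh ≈ 1.63 m

A = 7.1 mi² = 1.839 × 10^7 m²
ΔV = 8700 ML = 8.7 × 10^6 m³
Δh = ΔV / (Sy × A) = 8.7 × 10^6 m³ / (0.29 × 1.839 × 10^7 m²) = 1.631 m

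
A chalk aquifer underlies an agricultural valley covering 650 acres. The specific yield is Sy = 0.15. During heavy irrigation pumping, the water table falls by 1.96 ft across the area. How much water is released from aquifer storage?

A = 650 acres = 2.63 × 10^6 m²
Δh = 1.96 ft = 0.5974 m
ΔV = Sy × A × Δh = 0.15 × 2.63 × 10^6 m² × 0.5974 m = 2.357 × 10^5 m³

ΔV ≈ 2.36 × 10^5 m³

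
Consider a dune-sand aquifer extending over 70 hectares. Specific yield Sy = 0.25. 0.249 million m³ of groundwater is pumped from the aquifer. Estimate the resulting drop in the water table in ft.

Δh ≈ 4.67 ft

A = 70 hectares = 7 × 10^5 m²
ΔV = 0.249 million m³ = 2.49 × 10^5 m³
Δh = ΔV / (Sy × A) = 2.49 × 10^5 m³ / (0.25 × 7 × 10^5 m²) = 1.423 m
Δh = 1.423 m = 4.668 ft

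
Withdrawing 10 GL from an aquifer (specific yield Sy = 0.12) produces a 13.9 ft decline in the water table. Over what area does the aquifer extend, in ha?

Δh = 13.9 ft = 4.237 m
ΔV = 10 GL = 1 × 10^7 m³
A = ΔV / (Sy × Δh) = 1 × 10^7 / (0.12 × 4.237) = 1.967 × 10^7 m²
A = 1.967 × 10^7 m² = 1967 ha

A ≈ 1970 ha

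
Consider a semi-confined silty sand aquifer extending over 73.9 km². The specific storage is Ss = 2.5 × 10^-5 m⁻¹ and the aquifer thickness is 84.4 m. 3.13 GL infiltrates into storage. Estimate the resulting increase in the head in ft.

Δh ≈ 65.9 ft

S = Ss × b = 2.5 × 10^-5 m⁻¹ × 84.4 m = 2.11 × 10^-3
A = 73.9 km² = 7.39 × 10^7 m²
ΔV = 3.13 GL = 3.13 × 10^6 m³
Δh = ΔV / (S × A) = 3.13 × 10^6 m³ / (0.00211 × 7.39 × 10^7 m²) = 20.07 m
Δh = 20.07 m = 65.86 ft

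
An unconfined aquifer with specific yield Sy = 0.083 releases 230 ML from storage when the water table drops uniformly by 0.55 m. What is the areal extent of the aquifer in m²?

ΔV = 230 ML = 2.3 × 10^5 m³
A = ΔV / (Sy × Δh) = 2.3 × 10^5 / (0.083 × 0.55) = 5.038 × 10^6 m²

A ≈ 5.04 × 10^6 m²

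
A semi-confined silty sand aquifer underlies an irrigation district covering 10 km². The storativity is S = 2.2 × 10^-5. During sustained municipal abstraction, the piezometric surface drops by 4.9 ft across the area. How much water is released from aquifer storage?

ΔV ≈ 329 m³

A = 10 km² = 1 × 10^7 m²
Δh = 4.9 ft = 1.494 m
ΔV = S × A × Δh = 2.2 × 10^-5 × 1 × 10^7 m² × 1.494 m = 328.6 m³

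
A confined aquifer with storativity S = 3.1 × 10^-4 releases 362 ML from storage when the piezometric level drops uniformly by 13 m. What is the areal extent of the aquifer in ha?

A ≈ 8980 ha

ΔV = 362 ML = 3.62 × 10^5 m³
A = ΔV / (S × Δh) = 3.62 × 10^5 / (3.1 × 10^-4 × 13) = 8.983 × 10^7 m²
A = 8.983 × 10^7 m² = 8983 ha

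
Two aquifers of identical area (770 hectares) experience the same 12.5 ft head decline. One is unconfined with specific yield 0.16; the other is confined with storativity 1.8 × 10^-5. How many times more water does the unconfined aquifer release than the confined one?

ΔV_u / ΔV_c ≈ 8890

A = 770 hectares = 7.7 × 10^6 m²
Δh = 12.5 ft = 3.81 m
Unconfined: ΔV_u = Sy × A × Δh = 0.16 × 7.7 × 10^6 × 3.81 = 4.694 × 10^6 m³
Confined: ΔV_c = S × A × Δh = 1.8 × 10^-5 × 7.7 × 10^6 × 3.81 = 528.1 m³
Ratio = ΔV_u / ΔV_c = Sy / S = 0.16 / 1.8 × 10^-5 = 8889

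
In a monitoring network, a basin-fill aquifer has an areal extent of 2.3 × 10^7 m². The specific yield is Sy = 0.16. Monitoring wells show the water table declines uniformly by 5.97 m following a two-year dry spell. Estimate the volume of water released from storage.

ΔV ≈ 2.2 × 10^7 m³

ΔV = Sy × A × Δh = 0.16 × 2.3 × 10^7 m² × 5.97 m = 2.197 × 10^7 m³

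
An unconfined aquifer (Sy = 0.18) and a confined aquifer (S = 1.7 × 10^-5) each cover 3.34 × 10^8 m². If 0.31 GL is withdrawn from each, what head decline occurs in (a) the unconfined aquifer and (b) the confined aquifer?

ΔV = 0.31 GL = 3.1 × 10^5 m³
Unconfined: Δh_u = ΔV/(Sy·A) = 3.1 × 10^5/(0.18 × 3.34 × 10^8) = 0.005156 m
Confined: Δh_c = ΔV/(S·A) = 3.1 × 10^5/(1.7 × 10^-5 × 3.34 × 10^8) = 54.6 m

Δh_u ≈ 0.00516 m; Δh_c ≈ 54.6 m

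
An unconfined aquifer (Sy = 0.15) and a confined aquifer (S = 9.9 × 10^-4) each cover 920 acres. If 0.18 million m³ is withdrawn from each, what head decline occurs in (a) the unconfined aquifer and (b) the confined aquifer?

Δh_u ≈ 0.322 m; Δh_c ≈ 48.8 m

A = 920 acres = 3.723 × 10^6 m²
ΔV = 0.18 million m³ = 1.8 × 10^5 m³
Unconfined: Δh_u = ΔV/(Sy·A) = 1.8 × 10^5/(0.15 × 3.723 × 10^6) = 0.3223 m
Confined: Δh_c = ΔV/(S·A) = 1.8 × 10^5/(9.9 × 10^-4 × 3.723 × 10^6) = 48.84 m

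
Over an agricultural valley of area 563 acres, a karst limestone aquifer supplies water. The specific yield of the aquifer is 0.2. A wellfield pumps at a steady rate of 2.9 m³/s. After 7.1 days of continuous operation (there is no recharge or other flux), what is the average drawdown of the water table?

A = 563 acres = 2.278 × 10^6 m²
Q = 2.9 m³/s = 2.506 × 10^5 m³/d
ΔV = Q × t = 2.506 × 10^5 m³/d × 7.1 d = 1.779 × 10^6 m³
Δh = ΔV / (Sy × A) = 1.779 × 10^6 / (0.2 × 2.278 × 10^6) = 3.904 m

Δh ≈ 3.9 m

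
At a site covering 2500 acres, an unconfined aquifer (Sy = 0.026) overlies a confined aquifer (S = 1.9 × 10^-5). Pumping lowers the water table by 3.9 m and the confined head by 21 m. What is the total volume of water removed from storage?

ΔV ≈ 1.03 × 10^6 m³

A = 2500 acres = 1.012 × 10^7 m²
Unconfined: ΔV_u = Sy × A × Δh_u = 0.026 × 1.012 × 10^7 × 3.9 = 1.026 × 10^6 m³
Confined: ΔV_c = S × A × Δh_c = 1.9 × 10^-5 × 1.012 × 10^7 × 21 = 4037 m³
Total ΔV = 1.026 × 10^6 + 4037 = 1.03 × 10^6 m³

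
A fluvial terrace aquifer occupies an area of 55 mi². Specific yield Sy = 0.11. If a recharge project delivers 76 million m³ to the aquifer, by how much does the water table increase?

Δh ≈ 4.85 m

A = 55 mi² = 1.424 × 10^8 m²
ΔV = 76 million m³ = 7.6 × 10^7 m³
Δh = ΔV / (Sy × A) = 7.6 × 10^7 m³ / (0.11 × 1.424 × 10^8 m²) = 4.85 m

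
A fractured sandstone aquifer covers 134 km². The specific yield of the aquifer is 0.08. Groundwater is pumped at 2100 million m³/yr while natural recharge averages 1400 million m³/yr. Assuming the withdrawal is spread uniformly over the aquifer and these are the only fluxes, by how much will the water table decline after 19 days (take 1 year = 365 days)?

A = 134 km² = 1.34 × 10^8 m²
Net abstraction = 2100 − 1400 = 700 million m³/yr
Q_net = 700 million m³/yr = 1.918 × 10^6 m³/d
ΔV = Q × t = 1.918 × 10^6 m³/d × 19 d = 3.644 × 10^7 m³
Δh = ΔV / (Sy × A) = 3.644 × 10^7 / (0.08 × 1.34 × 10^8) = 3.399 m

Δh ≈ 3.4 m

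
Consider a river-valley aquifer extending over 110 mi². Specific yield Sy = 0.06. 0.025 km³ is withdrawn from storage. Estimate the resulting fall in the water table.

Δh ≈ 1.46 m

A = 110 mi² = 2.849 × 10^8 m²
ΔV = 0.025 km³ = 2.5 × 10^7 m³
Δh = ΔV / (Sy × A) = 2.5 × 10^7 m³ / (0.06 × 2.849 × 10^8 m²) = 1.463 m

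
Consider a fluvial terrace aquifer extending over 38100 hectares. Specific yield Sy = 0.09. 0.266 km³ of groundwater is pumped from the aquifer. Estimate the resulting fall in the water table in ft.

Δh ≈ 25.5 ft

A = 38100 hectares = 3.81 × 10^8 m²
ΔV = 0.266 km³ = 2.66 × 10^8 m³
Δh = ΔV / (Sy × A) = 2.66 × 10^8 m³ / (0.09 × 3.81 × 10^8 m²) = 7.757 m
Δh = 7.757 m = 25.45 ft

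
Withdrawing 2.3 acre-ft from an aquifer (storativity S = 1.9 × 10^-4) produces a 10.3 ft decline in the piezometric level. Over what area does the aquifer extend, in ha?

A ≈ 476 ha

Δh = 10.3 ft = 3.139 m
ΔV = 2.3 acre-ft = 2837 m³
A = ΔV / (S × Δh) = 2837 / (1.9 × 10^-4 × 3.139) = 4.756 × 10^6 m²
A = 4.756 × 10^6 m² = 475.6 ha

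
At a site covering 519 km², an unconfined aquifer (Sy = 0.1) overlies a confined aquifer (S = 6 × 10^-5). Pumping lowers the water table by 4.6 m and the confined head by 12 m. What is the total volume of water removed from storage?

ΔV ≈ 2.39 × 10^8 m³

A = 519 km² = 5.19 × 10^8 m²
Unconfined: ΔV_u = Sy × A × Δh_u = 0.1 × 5.19 × 10^8 × 4.6 = 2.387 × 10^8 m³
Confined: ΔV_c = S × A × Δh_c = 6 × 10^-5 × 5.19 × 10^8 × 12 = 3.737 × 10^5 m³
Total ΔV = 2.387 × 10^8 + 3.737 × 10^5 = 2.391 × 10^8 m³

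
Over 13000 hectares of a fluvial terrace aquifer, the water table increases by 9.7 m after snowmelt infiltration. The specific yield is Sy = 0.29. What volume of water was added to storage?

ΔV ≈ 3.66 × 10^8 m³

A = 13000 hectares = 1.3 × 10^8 m²
ΔV = Sy × A × Δh = 0.29 × 1.3 × 10^8 m² × 9.7 m = 3.657 × 10^8 m³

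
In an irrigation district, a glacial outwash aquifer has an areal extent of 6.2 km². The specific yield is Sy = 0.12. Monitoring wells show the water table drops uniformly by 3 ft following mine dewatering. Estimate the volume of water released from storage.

A = 6.2 km² = 6.2 × 10^6 m²
Δh = 3 ft = 0.9144 m
ΔV = Sy × A × Δh = 0.12 × 6.2 × 10^6 m² × 0.9144 m = 6.803 × 10^5 m³

ΔV ≈ 6.8 × 10^5 m³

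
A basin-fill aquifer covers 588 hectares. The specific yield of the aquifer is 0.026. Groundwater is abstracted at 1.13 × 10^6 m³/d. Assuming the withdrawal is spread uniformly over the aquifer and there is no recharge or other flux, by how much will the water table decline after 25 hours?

Δh ≈ 7.7 m

A = 588 hectares = 5.88 × 10^6 m²
t = 25 hours = 1.042 d
ΔV = Q × t = 1.13 × 10^6 m³/d × 1.042 d = 1.177 × 10^6 m³
Δh = ΔV / (Sy × A) = 1.177 × 10^6 / (0.026 × 5.88 × 10^6) = 7.699 m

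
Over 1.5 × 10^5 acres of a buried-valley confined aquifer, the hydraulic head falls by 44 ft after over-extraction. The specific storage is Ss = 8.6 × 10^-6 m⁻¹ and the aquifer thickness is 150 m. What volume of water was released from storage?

S = Ss × b = 8.6 × 10^-6 m⁻¹ × 150 m = 1.29 × 10^-3
A = 1.5 × 10^5 acres = 6.07 × 10^8 m²
Δh = 44 ft = 13.41 m
ΔV = S × A × Δh = 0.00129 × 6.07 × 10^8 m² × 13.41 m = 1.05 × 10^7 m³

ΔV ≈ 1.05 × 10^7 m³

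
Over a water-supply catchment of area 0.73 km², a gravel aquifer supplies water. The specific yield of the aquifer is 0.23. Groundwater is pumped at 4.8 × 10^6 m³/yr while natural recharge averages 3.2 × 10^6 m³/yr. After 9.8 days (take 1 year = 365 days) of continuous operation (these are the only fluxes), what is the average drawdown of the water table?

Δh ≈ 0.256 m

A = 0.73 km² = 7.3 × 10^5 m²
Net abstraction = 4.8 × 10^6 − 3.2 × 10^6 = 1.6 × 10^6 m³/yr
Q_net = 1.6 × 10^6 m³/yr = 4384 m³/d
ΔV = Q × t = 4384 m³/d × 9.8 d = 42960 m³
Δh = ΔV / (Sy × A) = 42960 / (0.23 × 7.3 × 10^5) = 0.2559 m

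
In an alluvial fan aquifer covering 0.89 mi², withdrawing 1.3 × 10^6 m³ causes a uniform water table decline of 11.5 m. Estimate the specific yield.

A = 0.89 mi² = 2.305 × 10^6 m²
Sy = ΔV / (A × Δh) = 1.3 × 10^6 m³ / (2.305 × 10^6 m² × 11.5 m) = 0.04904

Sy ≈ 0.049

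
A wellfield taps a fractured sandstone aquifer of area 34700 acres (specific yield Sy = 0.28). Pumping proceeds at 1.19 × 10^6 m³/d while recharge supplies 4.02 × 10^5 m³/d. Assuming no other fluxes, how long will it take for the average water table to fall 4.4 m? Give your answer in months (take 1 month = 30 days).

t ≈ 7.32 months

A = 34700 acres = 1.404 × 10^8 m²
ΔV = Sy × A × Δh = 0.28 × 1.404 × 10^8 × 4.4 = 1.73 × 10^8 m³
Net withdrawal = 1.19 × 10^6 − 4.02 × 10^5 = 7.88 × 10^5 m³/d
t = ΔV / Q = 1.73 × 10^8 m³ / 7.88 × 10^5 m³/d = 219.5 d
t = 219.5 d ≈ 7.318 months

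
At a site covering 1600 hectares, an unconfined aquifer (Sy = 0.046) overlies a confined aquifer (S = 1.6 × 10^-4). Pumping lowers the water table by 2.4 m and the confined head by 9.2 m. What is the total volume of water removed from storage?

ΔV ≈ 1.79 × 10^6 m³

A = 1600 hectares = 1.6 × 10^7 m²
Unconfined: ΔV_u = Sy × A × Δh_u = 0.046 × 1.6 × 10^7 × 2.4 = 1.766 × 10^6 m³
Confined: ΔV_c = S × A × Δh_c = 1.6 × 10^-4 × 1.6 × 10^7 × 9.2 = 23550 m³
Total ΔV = 1.766 × 10^6 + 23550 = 1.79 × 10^6 m³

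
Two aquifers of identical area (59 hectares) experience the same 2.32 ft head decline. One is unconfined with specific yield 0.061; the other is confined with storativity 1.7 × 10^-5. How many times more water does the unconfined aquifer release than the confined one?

A = 59 hectares = 5.9 × 10^5 m²
Δh = 2.32 ft = 0.7071 m
Unconfined: ΔV_u = Sy × A × Δh = 0.061 × 5.9 × 10^5 × 0.7071 = 25450 m³
Confined: ΔV_c = S × A × Δh = 1.7 × 10^-5 × 5.9 × 10^5 × 0.7071 = 7.093 m³
Ratio = ΔV_u / ΔV_c = Sy / S = 0.061 / 1.7 × 10^-5 = 3588

ΔV_u / ΔV_c ≈ 3590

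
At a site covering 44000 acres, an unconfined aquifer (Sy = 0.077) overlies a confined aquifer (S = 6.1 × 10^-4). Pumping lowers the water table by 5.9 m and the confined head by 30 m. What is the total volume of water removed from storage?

ΔV ≈ 8.42 × 10^7 m³

A = 44000 acres = 1.781 × 10^8 m²
Unconfined: ΔV_u = Sy × A × Δh_u = 0.077 × 1.781 × 10^8 × 5.9 = 8.089 × 10^7 m³
Confined: ΔV_c = S × A × Δh_c = 6.1 × 10^-4 × 1.781 × 10^8 × 30 = 3.259 × 10^6 m³
Total ΔV = 8.089 × 10^7 + 3.259 × 10^6 = 8.415 × 10^7 m³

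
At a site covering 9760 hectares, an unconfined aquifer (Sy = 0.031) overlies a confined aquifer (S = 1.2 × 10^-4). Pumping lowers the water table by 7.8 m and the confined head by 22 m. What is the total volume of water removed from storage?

A = 9760 hectares = 9.76 × 10^7 m²
Unconfined: ΔV_u = Sy × A × Δh_u = 0.031 × 9.76 × 10^7 × 7.8 = 2.36 × 10^7 m³
Confined: ΔV_c = S × A × Δh_c = 1.2 × 10^-4 × 9.76 × 10^7 × 22 = 2.577 × 10^5 m³
Total ΔV = 2.36 × 10^7 + 2.577 × 10^5 = 2.386 × 10^7 m³

ΔV ≈ 2.39 × 10^7 m³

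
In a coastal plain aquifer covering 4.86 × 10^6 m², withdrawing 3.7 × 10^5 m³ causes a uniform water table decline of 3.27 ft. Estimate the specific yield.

Sy ≈ 0.076

Δh = 3.27 ft = 0.9967 m
Sy = ΔV / (A × Δh) = 3.7 × 10^5 m³ / (4.86 × 10^6 m² × 0.9967 m) = 0.07638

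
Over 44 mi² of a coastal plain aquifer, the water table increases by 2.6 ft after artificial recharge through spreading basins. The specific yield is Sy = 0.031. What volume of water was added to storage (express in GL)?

A = 44 mi² = 1.14 × 10^8 m²
Δh = 2.6 ft = 0.7925 m
ΔV = Sy × A × Δh = 0.031 × 1.14 × 10^8 m² × 0.7925 m = 2.8 × 10^6 m³
ΔV = 2.8 × 10^6 m³ = 2.8 GL

ΔV ≈ 2.8 GL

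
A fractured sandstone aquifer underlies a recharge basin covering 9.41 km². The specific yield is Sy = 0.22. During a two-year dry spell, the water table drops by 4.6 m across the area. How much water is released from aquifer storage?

ΔV ≈ 9.52 × 10^6 m³

A = 9.41 km² = 9.41 × 10^6 m²
ΔV = Sy × A × Δh = 0.22 × 9.41 × 10^6 m² × 4.6 m = 9.523 × 10^6 m³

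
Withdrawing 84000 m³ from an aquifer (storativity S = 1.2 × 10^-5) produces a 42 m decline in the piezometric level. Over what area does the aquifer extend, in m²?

A ≈ 1.67 × 10^8 m²

A = ΔV / (S × Δh) = 84000 / (1.2 × 10^-5 × 42) = 1.667 × 10^8 m²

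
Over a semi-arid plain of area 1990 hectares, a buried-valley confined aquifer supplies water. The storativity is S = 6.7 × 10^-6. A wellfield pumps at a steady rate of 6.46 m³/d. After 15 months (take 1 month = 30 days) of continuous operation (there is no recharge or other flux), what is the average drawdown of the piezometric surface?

Δh ≈ 21.8 m

A = 1990 hectares = 1.99 × 10^7 m²
t = 15 months = 450 d
ΔV = Q × t = 6.46 m³/d × 450 d = 2907 m³
Δh = ΔV / (S × A) = 2907 / (6.7 × 10^-6 × 1.99 × 10^7) = 21.8 m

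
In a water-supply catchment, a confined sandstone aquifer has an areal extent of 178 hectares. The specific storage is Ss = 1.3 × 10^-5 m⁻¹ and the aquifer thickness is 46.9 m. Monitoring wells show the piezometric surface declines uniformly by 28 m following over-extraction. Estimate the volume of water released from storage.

S = Ss × b = 1.3 × 10^-5 m⁻¹ × 46.9 m = 6.097 × 10^-4
A = 178 hectares = 1.78 × 10^6 m²
ΔV = S × A × Δh = 6.097 × 10^-4 × 1.78 × 10^6 m² × 28 m = 30390 m³

ΔV ≈ 30400 m³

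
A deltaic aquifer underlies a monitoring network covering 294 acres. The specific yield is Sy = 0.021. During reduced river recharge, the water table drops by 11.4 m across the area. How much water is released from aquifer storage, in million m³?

ΔV ≈ 0.285 million m³

A = 294 acres = 1.19 × 10^6 m²
ΔV = Sy × A × Δh = 0.021 × 1.19 × 10^6 m² × 11.4 m = 2.848 × 10^5 m³
ΔV = 2.848 × 10^5 m³ = 0.2848 million m³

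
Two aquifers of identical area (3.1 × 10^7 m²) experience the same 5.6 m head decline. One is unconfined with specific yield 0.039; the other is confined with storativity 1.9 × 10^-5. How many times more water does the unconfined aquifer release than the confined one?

ΔV_u / ΔV_c ≈ 2050

Unconfined: ΔV_u = Sy × A × Δh = 0.039 × 3.1 × 10^7 × 5.6 = 6.77 × 10^6 m³
Confined: ΔV_c = S × A × Δh = 1.9 × 10^-5 × 3.1 × 10^7 × 5.6 = 3298 m³
Ratio = ΔV_u / ΔV_c = Sy / S = 0.039 / 1.9 × 10^-5 = 2053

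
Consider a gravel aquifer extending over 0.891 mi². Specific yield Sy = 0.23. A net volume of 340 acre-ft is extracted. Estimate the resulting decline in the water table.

A = 0.891 mi² = 2.308 × 10^6 m²
ΔV = 340 acre-ft = 4.194 × 10^5 m³
Δh = ΔV / (Sy × A) = 4.194 × 10^5 m³ / (0.23 × 2.308 × 10^6 m²) = 0.7901 m

Δh ≈ 0.79 m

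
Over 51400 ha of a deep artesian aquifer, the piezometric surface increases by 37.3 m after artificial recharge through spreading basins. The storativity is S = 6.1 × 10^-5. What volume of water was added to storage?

A = 51400 ha = 5.14 × 10^8 m²
ΔV = S × A × Δh = 6.1 × 10^-5 × 5.14 × 10^8 m² × 37.3 m = 1.17 × 10^6 m³

ΔV ≈ 1.17 × 10^6 m³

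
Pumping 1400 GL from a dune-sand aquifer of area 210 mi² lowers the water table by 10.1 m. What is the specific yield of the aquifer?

A = 210 mi² = 5.439 × 10^8 m²
ΔV = 1400 GL = 1.4 × 10^9 m³
Sy = ΔV / (A × Δh) = 1.4 × 10^9 m³ / (5.439 × 10^8 m² × 10.1 m) = 0.2549

Sy ≈ 0.25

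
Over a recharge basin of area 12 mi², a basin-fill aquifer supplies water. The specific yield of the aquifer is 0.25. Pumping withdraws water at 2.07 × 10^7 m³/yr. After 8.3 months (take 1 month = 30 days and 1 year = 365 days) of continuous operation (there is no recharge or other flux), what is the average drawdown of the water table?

A = 12 mi² = 3.108 × 10^7 m²
Q = 2.07 × 10^7 m³/yr = 56710 m³/d
t = 8.3 months = 249 d
ΔV = Q × t = 56710 m³/d × 249 d = 1.412 × 10^7 m³
Δh = ΔV / (Sy × A) = 1.412 × 10^7 / (0.25 × 3.108 × 10^7) = 1.817 m

Δh ≈ 1.82 m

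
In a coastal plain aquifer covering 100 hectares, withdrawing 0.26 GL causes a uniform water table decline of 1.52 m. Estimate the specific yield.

A = 100 hectares = 1 × 10^6 m²
ΔV = 0.26 GL = 2.6 × 10^5 m³
Sy = ΔV / (A × Δh) = 2.6 × 10^5 m³ / (1 × 10^6 m² × 1.52 m) = 0.1711

Sy ≈ 0.17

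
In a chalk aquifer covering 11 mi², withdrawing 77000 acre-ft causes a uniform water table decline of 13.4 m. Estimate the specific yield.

A = 11 mi² = 2.849 × 10^7 m²
ΔV = 77000 acre-ft = 9.498 × 10^7 m³
Sy = ΔV / (A × Δh) = 9.498 × 10^7 m³ / (2.849 × 10^7 m² × 13.4 m) = 0.2488

Sy ≈ 0.25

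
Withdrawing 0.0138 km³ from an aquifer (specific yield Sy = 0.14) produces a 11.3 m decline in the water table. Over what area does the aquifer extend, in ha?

ΔV = 0.0138 km³ = 1.38 × 10^7 m³
A = ΔV / (Sy × Δh) = 1.38 × 10^7 / (0.14 × 11.3) = 8.723 × 10^6 m²
A = 8.723 × 10^6 m² = 872.3 ha

A ≈ 872 ha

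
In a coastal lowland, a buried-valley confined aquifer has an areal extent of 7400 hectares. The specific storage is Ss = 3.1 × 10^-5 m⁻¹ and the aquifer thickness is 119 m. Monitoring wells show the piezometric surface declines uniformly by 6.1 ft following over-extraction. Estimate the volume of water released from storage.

ΔV ≈ 5.08 × 10^5 m³

S = Ss × b = 3.1 × 10^-5 m⁻¹ × 119 m = 3.689 × 10^-3
A = 7400 hectares = 7.4 × 10^7 m²
Δh = 6.1 ft = 1.859 m
ΔV = S × A × Δh = 0.003689 × 7.4 × 10^7 m² × 1.859 m = 5.076 × 10^5 m³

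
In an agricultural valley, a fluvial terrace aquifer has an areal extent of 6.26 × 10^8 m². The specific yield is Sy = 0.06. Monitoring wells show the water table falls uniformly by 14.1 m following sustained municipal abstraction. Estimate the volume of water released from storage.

ΔV = Sy × A × Δh = 0.06 × 6.26 × 10^8 m² × 14.1 m = 5.296 × 10^8 m³

ΔV ≈ 5.3 × 10^8 m³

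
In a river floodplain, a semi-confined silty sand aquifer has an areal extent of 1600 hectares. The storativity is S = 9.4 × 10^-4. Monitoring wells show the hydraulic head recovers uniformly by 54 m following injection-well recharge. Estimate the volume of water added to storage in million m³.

A = 1600 hectares = 1.6 × 10^7 m²
ΔV = S × A × Δh = 9.4 × 10^-4 × 1.6 × 10^7 m² × 54 m = 8.122 × 10^5 m³
ΔV = 8.122 × 10^5 m³ = 0.8122 million m³

ΔV ≈ 0.812 million m³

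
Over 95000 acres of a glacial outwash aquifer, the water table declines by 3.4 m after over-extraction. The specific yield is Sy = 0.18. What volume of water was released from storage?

A = 95000 acres = 3.845 × 10^8 m²
ΔV = Sy × A × Δh = 0.18 × 3.845 × 10^8 m² × 3.4 m = 2.353 × 10^8 m³

ΔV ≈ 2.35 × 10^8 m³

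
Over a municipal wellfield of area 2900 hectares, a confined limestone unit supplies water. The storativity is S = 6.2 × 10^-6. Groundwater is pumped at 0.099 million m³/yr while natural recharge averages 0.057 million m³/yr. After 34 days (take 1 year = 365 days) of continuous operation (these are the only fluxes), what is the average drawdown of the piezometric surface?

Δh ≈ 21.8 m

A = 2900 hectares = 2.9 × 10^7 m²
Net abstraction = 0.099 − 0.057 = 0.042 million m³/yr
Q_net = 0.042 million m³/yr = 115.1 m³/d
ΔV = Q × t = 115.1 m³/d × 34 d = 3912 m³
Δh = ΔV / (S × A) = 3912 / (6.2 × 10^-6 × 2.9 × 10^7) = 21.76 m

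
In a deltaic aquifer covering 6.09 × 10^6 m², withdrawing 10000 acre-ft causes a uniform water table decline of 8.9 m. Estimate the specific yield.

Sy ≈ 0.23

ΔV = 10000 acre-ft = 1.233 × 10^7 m³
Sy = ΔV / (A × Δh) = 1.233 × 10^7 m³ / (6.09 × 10^6 m² × 8.9 m) = 0.2276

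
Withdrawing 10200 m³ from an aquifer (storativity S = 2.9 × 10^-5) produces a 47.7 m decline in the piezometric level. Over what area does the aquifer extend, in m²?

A ≈ 7.37 × 10^6 m²

A = ΔV / (S × Δh) = 10200 / (2.9 × 10^-5 × 47.7) = 7.374 × 10^6 m²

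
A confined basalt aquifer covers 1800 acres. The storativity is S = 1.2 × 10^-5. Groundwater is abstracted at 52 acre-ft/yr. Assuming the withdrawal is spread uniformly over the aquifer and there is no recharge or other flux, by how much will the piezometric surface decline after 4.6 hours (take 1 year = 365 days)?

A = 1800 acres = 7.284 × 10^6 m²
Q = 52 acre-ft/yr = 175.7 m³/d
t = 4.6 hours = 0.1917 d
ΔV = Q × t = 175.7 m³/d × 0.1917 d = 33.68 m³
Δh = ΔV / (S × A) = 33.68 / (1.2 × 10^-5 × 7.284 × 10^6) = 0.3853 m

Δh ≈ 0.385 m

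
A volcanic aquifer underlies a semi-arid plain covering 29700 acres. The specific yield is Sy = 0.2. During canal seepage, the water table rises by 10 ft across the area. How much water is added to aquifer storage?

A = 29700 acres = 1.202 × 10^8 m²
Δh = 10 ft = 3.048 m
ΔV = Sy × A × Δh = 0.2 × 1.202 × 10^8 m² × 3.048 m = 7.327 × 10^7 m³

ΔV ≈ 7.33 × 10^7 m³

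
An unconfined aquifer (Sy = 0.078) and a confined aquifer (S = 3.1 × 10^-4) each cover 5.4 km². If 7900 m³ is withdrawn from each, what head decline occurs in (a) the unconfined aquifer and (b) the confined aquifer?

Δh_u ≈ 0.0188 m; Δh_c ≈ 4.72 m

A = 5.4 km² = 5.4 × 10^6 m²
Unconfined: Δh_u = ΔV/(Sy·A) = 7900/(0.078 × 5.4 × 10^6) = 0.01876 m
Confined: Δh_c = ΔV/(S·A) = 7900/(3.1 × 10^-4 × 5.4 × 10^6) = 4.719 m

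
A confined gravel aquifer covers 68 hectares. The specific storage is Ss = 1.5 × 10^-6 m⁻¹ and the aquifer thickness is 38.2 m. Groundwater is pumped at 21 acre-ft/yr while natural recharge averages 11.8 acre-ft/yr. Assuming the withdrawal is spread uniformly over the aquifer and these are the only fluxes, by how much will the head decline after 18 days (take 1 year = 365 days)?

S = Ss × b = 1.5 × 10^-6 m⁻¹ × 38.2 m = 5.73 × 10^-5
A = 68 hectares = 6.8 × 10^5 m²
Net abstraction = 21 − 11.8 = 9.2 acre-ft/yr
Q_net = 9.2 acre-ft/yr = 31.09 m³/d
ΔV = Q × t = 31.09 m³/d × 18 d = 559.6 m³
Δh = ΔV / (S × A) = 559.6 / (5.73 × 10^-5 × 6.8 × 10^5) = 14.36 m

Δh ≈ 14.4 m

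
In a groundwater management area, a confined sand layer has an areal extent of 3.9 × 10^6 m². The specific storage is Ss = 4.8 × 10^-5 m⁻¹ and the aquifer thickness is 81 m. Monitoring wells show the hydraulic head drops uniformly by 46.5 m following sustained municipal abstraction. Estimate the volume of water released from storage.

ΔV ≈ 7.05 × 10^5 m³

S = Ss × b = 4.8 × 10^-5 m⁻¹ × 81 m = 3.888 × 10^-3
ΔV = S × A × Δh = 0.003888 × 3.9 × 10^6 m² × 46.5 m = 7.051 × 10^5 m³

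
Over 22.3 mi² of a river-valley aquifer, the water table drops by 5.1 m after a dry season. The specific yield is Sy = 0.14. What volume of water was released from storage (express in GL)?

ΔV ≈ 41.2 GL

A = 22.3 mi² = 5.776 × 10^7 m²
ΔV = Sy × A × Δh = 0.14 × 5.776 × 10^7 m² × 5.1 m = 4.124 × 10^7 m³
ΔV = 4.124 × 10^7 m³ = 41.24 GL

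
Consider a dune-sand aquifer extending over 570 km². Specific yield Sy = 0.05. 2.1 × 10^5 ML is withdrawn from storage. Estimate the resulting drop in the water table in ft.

Δh ≈ 24.2 ft

A = 570 km² = 5.7 × 10^8 m²
ΔV = 2.1 × 10^5 ML = 2.1 × 10^8 m³
Δh = ΔV / (Sy × A) = 2.1 × 10^8 m³ / (0.05 × 5.7 × 10^8 m²) = 7.368 m
Δh = 7.368 m = 24.17 ft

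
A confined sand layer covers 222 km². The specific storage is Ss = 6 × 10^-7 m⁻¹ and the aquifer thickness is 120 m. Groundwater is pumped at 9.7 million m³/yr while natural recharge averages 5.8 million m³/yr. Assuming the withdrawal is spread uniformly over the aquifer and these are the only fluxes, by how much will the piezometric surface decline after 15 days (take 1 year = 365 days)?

S = Ss × b = 6 × 10^-7 m⁻¹ × 120 m = 7.2 × 10^-5
A = 222 km² = 2.22 × 10^8 m²
Net abstraction = 9.7 − 5.8 = 3.9 million m³/yr
Q_net = 3.9 million m³/yr = 10680 m³/d
ΔV = Q × t = 10680 m³/d × 15 d = 1.603 × 10^5 m³
Δh = ΔV / (S × A) = 1.603 × 10^5 / (7.2 × 10^-5 × 2.22 × 10^8) = 10.03 m

Δh ≈ 10 m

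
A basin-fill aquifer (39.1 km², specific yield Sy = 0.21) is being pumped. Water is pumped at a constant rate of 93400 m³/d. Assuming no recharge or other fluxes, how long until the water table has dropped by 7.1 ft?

A = 39.1 km² = 3.91 × 10^7 m²
Δh = 7.1 ft = 2.164 m
ΔV = Sy × A × Δh = 0.21 × 3.91 × 10^7 × 2.164 = 1.777 × 10^7 m³
t = ΔV / Q = 1.777 × 10^7 m³ / 93400 m³/d = 190.2 d

t ≈ 190 days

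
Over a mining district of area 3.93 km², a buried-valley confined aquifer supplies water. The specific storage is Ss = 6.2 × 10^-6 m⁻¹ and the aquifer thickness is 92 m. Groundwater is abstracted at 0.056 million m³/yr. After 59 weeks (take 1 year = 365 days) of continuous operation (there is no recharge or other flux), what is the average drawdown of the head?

S = Ss × b = 6.2 × 10^-6 m⁻¹ × 92 m = 5.704 × 10^-4
A = 3.93 km² = 3.93 × 10^6 m²
Q = 0.056 million m³/yr = 153.4 m³/d
t = 59 weeks = 413 d
ΔV = Q × t = 153.4 m³/d × 413 d = 63360 m³
Δh = ΔV / (S × A) = 63360 / (5.704 × 10^-4 × 3.93 × 10^6) = 28.27 m

Δh ≈ 28.3 m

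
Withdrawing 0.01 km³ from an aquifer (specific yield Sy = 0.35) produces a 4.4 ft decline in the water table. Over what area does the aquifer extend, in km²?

Δh = 4.4 ft = 1.341 m
ΔV = 0.01 km³ = 1 × 10^7 m³
A = ΔV / (Sy × Δh) = 1 × 10^7 / (0.35 × 1.341) = 2.13 × 10^7 m²
A = 2.13 × 10^7 m² = 21.3 km²

A ≈ 21.3 km²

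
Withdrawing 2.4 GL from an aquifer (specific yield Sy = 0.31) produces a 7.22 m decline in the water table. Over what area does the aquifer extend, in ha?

ΔV = 2.4 GL = 2.4 × 10^6 m³
A = ΔV / (Sy × Δh) = 2.4 × 10^6 / (0.31 × 7.22) = 1.072 × 10^6 m²
A = 1.072 × 10^6 m² = 107.2 ha

A ≈ 107 ha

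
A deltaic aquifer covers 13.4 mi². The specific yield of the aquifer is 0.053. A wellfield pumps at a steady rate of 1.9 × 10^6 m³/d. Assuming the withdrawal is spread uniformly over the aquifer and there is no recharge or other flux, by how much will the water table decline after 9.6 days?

Δh ≈ 9.92 m

A = 13.4 mi² = 3.471 × 10^7 m²
ΔV = Q × t = 1.9 × 10^6 m³/d × 9.6 d = 1.824 × 10^7 m³
Δh = ΔV / (Sy × A) = 1.824 × 10^7 / (0.053 × 3.471 × 10^7) = 9.916 m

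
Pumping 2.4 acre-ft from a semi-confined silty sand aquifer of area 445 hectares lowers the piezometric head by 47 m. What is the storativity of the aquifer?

S ≈ 1.4 × 10^-5

A = 445 hectares = 4.45 × 10^6 m²
ΔV = 2.4 acre-ft = 2960 m³
S = ΔV / (A × Δh) = 2960 m³ / (4.45 × 10^6 m² × 47 m) = 1.415 × 10^-5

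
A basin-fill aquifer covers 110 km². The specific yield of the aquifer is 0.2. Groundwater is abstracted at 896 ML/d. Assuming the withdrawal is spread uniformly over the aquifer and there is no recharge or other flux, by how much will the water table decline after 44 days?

A = 110 km² = 1.1 × 10^8 m²
Q = 896 ML/d = 8.96 × 10^5 m³/d
ΔV = Q × t = 8.96 × 10^5 m³/d × 44 d = 3.942 × 10^7 m³
Δh = ΔV / (Sy × A) = 3.942 × 10^7 / (0.2 × 1.1 × 10^8) = 1.792 m

Δh ≈ 1.79 m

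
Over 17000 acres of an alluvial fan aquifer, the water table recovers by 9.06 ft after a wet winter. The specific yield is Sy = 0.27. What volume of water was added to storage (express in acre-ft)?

A = 17000 acres = 6.88 × 10^7 m²
Δh = 9.06 ft = 2.761 m
ΔV = Sy × A × Δh = 0.27 × 6.88 × 10^7 m² × 2.761 m = 5.129 × 10^7 m³
ΔV = 5.129 × 10^7 m³ = 41590 acre-ft

ΔV ≈ 41600 acre-ft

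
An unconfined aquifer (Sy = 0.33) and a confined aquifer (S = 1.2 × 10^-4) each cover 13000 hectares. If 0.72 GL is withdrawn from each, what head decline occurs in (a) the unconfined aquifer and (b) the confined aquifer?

Δh_u ≈ 0.0168 m; Δh_c ≈ 46.2 m

A = 13000 hectares = 1.3 × 10^8 m²
ΔV = 0.72 GL = 7.2 × 10^5 m³
Unconfined: Δh_u = ΔV/(Sy·A) = 7.2 × 10^5/(0.33 × 1.3 × 10^8) = 0.01678 m
Confined: Δh_c = ΔV/(S·A) = 7.2 × 10^5/(1.2 × 10^-4 × 1.3 × 10^8) = 46.15 m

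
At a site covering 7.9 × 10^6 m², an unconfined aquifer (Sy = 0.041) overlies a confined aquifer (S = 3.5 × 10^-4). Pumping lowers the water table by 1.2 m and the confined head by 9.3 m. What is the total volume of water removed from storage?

ΔV ≈ 4.14 × 10^5 m³

Unconfined: ΔV_u = Sy × A × Δh_u = 0.041 × 7.9 × 10^6 × 1.2 = 3.887 × 10^5 m³
Confined: ΔV_c = S × A × Δh_c = 3.5 × 10^-4 × 7.9 × 10^6 × 9.3 = 25710 m³
Total ΔV = 3.887 × 10^5 + 25710 = 4.144 × 10^5 m³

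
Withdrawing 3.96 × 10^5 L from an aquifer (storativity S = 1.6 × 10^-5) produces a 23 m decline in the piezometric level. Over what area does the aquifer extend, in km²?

ΔV = 3.96 × 10^5 L = 396 m³
A = ΔV / (S × Δh) = 396 / (1.6 × 10^-5 × 23) = 1.076 × 10^6 m²
A = 1.076 × 10^6 m² = 1.076 km²

A ≈ 1.08 km²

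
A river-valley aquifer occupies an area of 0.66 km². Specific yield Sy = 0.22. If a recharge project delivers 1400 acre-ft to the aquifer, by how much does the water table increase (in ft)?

A = 0.66 km² = 6.6 × 10^5 m²
ΔV = 1400 acre-ft = 1.727 × 10^6 m³
Δh = ΔV / (Sy × A) = 1.727 × 10^6 m³ / (0.22 × 6.6 × 10^5 m²) = 11.89 m
Δh = 11.89 m = 39.02 ft

Δh ≈ 39 ft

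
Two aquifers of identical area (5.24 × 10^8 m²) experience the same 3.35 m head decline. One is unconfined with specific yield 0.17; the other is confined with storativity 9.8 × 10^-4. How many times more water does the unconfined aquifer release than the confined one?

Unconfined: ΔV_u = Sy × A × Δh = 0.17 × 5.24 × 10^8 × 3.35 = 2.984 × 10^8 m³
Confined: ΔV_c = S × A × Δh = 9.8 × 10^-4 × 5.24 × 10^8 × 3.35 = 1.72 × 10^6 m³
Ratio = ΔV_u / ΔV_c = Sy / S = 0.17 / 9.8 × 10^-4 = 173.5

ΔV_u / ΔV_c ≈ 173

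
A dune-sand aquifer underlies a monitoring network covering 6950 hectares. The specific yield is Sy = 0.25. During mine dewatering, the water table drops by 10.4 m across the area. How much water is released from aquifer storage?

A = 6950 hectares = 6.95 × 10^7 m²
ΔV = Sy × A × Δh = 0.25 × 6.95 × 10^7 m² × 10.4 m = 1.807 × 10^8 m³

ΔV ≈ 1.81 × 10^8 m³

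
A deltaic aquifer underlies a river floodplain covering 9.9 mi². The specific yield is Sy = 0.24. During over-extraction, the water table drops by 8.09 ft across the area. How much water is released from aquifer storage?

ΔV ≈ 1.52 × 10^7 m³

A = 9.9 mi² = 2.564 × 10^7 m²
Δh = 8.09 ft = 2.466 m
ΔV = Sy × A × Δh = 0.24 × 2.564 × 10^7 m² × 2.466 m = 1.517 × 10^7 m³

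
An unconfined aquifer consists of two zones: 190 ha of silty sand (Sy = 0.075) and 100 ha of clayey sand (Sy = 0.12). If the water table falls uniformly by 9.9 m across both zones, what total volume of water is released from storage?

A₁ = 190 ha = 1.9 × 10^6 m²; A₂ = 100 ha = 1 × 10^6 m²
ΔV₁ = 0.075 × 1.9 × 10^6 × 9.9 = 1.411 × 10^6 m³
ΔV₂ = 0.12 × 1 × 10^6 × 9.9 = 1.188 × 10^6 m³
ΔV = ΔV₁ + ΔV₂ = 2.599 × 10^6 m³

ΔV ≈ 2.6 × 10^6 m³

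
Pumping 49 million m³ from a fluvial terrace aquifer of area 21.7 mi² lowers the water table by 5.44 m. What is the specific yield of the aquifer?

A = 21.7 mi² = 5.62 × 10^7 m²
ΔV = 49 million m³ = 4.9 × 10^7 m³
Sy = ΔV / (A × Δh) = 4.9 × 10^7 m³ / (5.62 × 10^7 m² × 5.44 m) = 0.1603

Sy ≈ 0.16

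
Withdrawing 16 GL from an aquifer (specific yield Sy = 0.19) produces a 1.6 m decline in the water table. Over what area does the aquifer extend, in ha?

ΔV = 16 GL = 1.6 × 10^7 m³
A = ΔV / (Sy × Δh) = 1.6 × 10^7 / (0.19 × 1.6) = 5.263 × 10^7 m²
A = 5.263 × 10^7 m² = 5263 ha

A ≈ 5260 ha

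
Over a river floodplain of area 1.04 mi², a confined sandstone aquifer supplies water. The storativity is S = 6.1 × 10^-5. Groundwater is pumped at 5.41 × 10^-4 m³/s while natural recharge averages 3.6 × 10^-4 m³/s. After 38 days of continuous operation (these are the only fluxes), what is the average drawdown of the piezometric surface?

A = 1.04 mi² = 2.694 × 10^6 m²
Net abstraction = 5.41 × 10^-4 − 3.6 × 10^-4 = 1.81 × 10^-4 m³/s
Q_net = 1.81 × 10^-4 m³/s = 15.64 m³/d
ΔV = Q × t = 15.64 m³/d × 38 d = 594.3 m³
Δh = ΔV / (S × A) = 594.3 / (6.1 × 10^-5 × 2.694 × 10^6) = 3.617 m

Δh ≈ 3.62 m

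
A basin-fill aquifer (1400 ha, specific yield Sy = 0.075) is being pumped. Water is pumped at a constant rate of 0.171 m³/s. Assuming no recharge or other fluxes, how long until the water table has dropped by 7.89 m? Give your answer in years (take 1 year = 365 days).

t ≈ 1.54 years

A = 1400 ha = 1.4 × 10^7 m²
ΔV = Sy × A × Δh = 0.075 × 1.4 × 10^7 × 7.89 = 8.284 × 10^6 m³
Q = 0.171 m³/s = 14770 m³/d
t = ΔV / Q = 8.284 × 10^6 m³ / 14770 m³/d = 560.7 d
t = 560.7 d ≈ 1.536 years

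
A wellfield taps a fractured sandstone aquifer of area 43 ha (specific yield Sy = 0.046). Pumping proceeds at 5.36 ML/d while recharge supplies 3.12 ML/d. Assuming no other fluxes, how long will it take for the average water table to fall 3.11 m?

A = 43 ha = 4.3 × 10^5 m²
ΔV = Sy × A × Δh = 0.046 × 4.3 × 10^5 × 3.11 = 61520 m³
Net withdrawal = 5.36 − 3.12 = 2.24 ML/d = 2240 m³/d
t = ΔV / Q = 61520 m³ / 2240 m³/d = 27.46 d

t ≈ 27.5 days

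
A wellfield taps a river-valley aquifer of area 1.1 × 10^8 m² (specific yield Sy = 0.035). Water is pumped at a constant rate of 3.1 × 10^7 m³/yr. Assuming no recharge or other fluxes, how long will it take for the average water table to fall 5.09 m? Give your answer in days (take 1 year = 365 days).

t ≈ 231 days

ΔV = Sy × A × Δh = 0.035 × 1.1 × 10^8 × 5.09 = 1.96 × 10^7 m³
Q = 3.1 × 10^7 m³/yr = 84930 m³/d
t = ΔV / Q = 1.96 × 10^7 m³ / 84930 m³/d = 230.7 d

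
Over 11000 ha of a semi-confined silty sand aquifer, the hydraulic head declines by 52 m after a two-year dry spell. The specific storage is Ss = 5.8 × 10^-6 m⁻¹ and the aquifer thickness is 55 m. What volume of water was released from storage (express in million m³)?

S = Ss × b = 5.8 × 10^-6 m⁻¹ × 55 m = 3.19 × 10^-4
A = 11000 ha = 1.1 × 10^8 m²
ΔV = S × A × Δh = 3.19 × 10^-4 × 1.1 × 10^8 m² × 52 m = 1.825 × 10^6 m³
ΔV = 1.825 × 10^6 m³ = 1.825 million m³

ΔV ≈ 1.82 million m³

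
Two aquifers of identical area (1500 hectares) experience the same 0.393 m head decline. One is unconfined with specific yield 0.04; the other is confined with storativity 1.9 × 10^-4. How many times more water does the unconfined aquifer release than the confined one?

ΔV_u / ΔV_c ≈ 211

A = 1500 hectares = 1.5 × 10^7 m²
Unconfined: ΔV_u = Sy × A × Δh = 0.04 × 1.5 × 10^7 × 0.393 = 2.358 × 10^5 m³
Confined: ΔV_c = S × A × Δh = 1.9 × 10^-4 × 1.5 × 10^7 × 0.393 = 1120 m³
Ratio = ΔV_u / ΔV_c = Sy / S = 0.04 / 1.9 × 10^-4 = 210.5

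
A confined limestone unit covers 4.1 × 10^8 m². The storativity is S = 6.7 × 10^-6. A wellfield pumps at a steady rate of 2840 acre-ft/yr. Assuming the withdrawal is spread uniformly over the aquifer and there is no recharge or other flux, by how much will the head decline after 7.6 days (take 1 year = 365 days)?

Δh ≈ 26.6 m

Q = 2840 acre-ft/yr = 9598 m³/d
ΔV = Q × t = 9598 m³/d × 7.6 d = 72940 m³
Δh = ΔV / (S × A) = 72940 / (6.7 × 10^-6 × 4.1 × 10^8) = 26.55 m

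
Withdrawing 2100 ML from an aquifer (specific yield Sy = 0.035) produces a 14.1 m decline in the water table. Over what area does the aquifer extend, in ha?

ΔV = 2100 ML = 2.1 × 10^6 m³
A = ΔV / (Sy × Δh) = 2.1 × 10^6 / (0.035 × 14.1) = 4.255 × 10^6 m²
A = 4.255 × 10^6 m² = 425.5 ha

A ≈ 426 ha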